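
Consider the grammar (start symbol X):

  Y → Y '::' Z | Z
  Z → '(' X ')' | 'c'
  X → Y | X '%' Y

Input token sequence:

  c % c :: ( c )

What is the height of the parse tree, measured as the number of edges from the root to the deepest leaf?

[X [X [Y [Z c]]] % [Y [Y [Z c]] :: [Z ( [X [Y [Z c]]] )]]]

6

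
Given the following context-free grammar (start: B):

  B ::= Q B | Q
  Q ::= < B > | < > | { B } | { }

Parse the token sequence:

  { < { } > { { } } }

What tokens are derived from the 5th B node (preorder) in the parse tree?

[B [Q { [B [Q < [B [Q { }]] >] [B [Q { [B [Q { }]] }]]] }]]

{ }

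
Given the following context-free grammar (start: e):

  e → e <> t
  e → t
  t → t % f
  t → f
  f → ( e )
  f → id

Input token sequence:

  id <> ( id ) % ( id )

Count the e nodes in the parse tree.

[e [e [t [f id]]] <> [t [t [f ( [e [t [f id]]] )]] % [f ( [e [t [f id]]] )]]]

4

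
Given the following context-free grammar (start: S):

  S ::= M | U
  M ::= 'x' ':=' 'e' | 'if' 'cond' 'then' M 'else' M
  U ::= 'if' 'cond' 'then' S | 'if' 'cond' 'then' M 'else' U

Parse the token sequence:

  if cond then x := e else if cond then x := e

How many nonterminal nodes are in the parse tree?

[S [U if cond then [M x := e] else [U if cond then [S [M x := e]]]]]

6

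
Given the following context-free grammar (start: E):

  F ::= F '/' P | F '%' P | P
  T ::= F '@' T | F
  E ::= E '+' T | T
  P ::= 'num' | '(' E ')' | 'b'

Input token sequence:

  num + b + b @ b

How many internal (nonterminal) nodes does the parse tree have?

[E [E [E [T [F [P num]]]] + [T [F [P b]]]] + [T [F [P b]] @ [T [F [P b]]]]]

15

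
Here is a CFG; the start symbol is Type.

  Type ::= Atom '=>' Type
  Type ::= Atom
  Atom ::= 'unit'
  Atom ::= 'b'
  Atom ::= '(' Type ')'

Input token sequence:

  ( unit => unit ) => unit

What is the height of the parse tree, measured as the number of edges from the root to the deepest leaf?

5

[Type [Atom ( [Type [Atom unit] => [Type [Atom unit]]] )] => [Type [Atom unit]]]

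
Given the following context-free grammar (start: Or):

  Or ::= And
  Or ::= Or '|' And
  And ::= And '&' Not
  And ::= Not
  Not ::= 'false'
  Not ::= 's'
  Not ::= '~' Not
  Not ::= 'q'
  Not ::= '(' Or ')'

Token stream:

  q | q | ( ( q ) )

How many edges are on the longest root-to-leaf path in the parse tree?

[Or [Or [Or [And [Not q]]] | [And [Not q]]] | [And [Not ( [Or [And [Not ( [Or [And [Not q]]] )]]] )]]]

9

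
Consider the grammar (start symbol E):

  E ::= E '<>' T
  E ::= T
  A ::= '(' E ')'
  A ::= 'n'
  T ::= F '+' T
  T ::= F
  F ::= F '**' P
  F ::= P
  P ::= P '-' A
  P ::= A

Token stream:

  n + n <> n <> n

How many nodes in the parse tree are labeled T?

[E [E [E [T [F [P [A n]]] + [T [F [P [A n]]]]]] <> [T [F [P [A n]]]]] <> [T [F [P [A n]]]]]

4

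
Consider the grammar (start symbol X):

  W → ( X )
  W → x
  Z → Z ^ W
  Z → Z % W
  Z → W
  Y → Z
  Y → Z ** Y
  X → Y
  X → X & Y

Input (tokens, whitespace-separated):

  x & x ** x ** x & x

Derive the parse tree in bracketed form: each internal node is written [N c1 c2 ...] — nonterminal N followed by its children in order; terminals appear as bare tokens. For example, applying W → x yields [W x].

[X [X [X [Y [Z [W x]]]] & [Y [Z [W x]] ** [Y [Z [W x]] ** [Y [Z [W x]]]]]] & [Y [Z [W x]]]]

X
X & Y
X & Y & Y
Y & Y & Y
Z & Y & Y
W & Y & Y
x & Y & Y
x & Z ** Y & Y
x & W ** Y & Y
x & x ** Y & Y
x & x ** Z ** Y & Y
x & x ** W ** Y & Y
x & x ** x ** Y & Y
x & x ** x ** Z & Y
x & x ** x ** W & Y
x & x ** x ** x & Y
x & x ** x ** x & Z
x & x ** x ** x & W
x & x ** x ** x & x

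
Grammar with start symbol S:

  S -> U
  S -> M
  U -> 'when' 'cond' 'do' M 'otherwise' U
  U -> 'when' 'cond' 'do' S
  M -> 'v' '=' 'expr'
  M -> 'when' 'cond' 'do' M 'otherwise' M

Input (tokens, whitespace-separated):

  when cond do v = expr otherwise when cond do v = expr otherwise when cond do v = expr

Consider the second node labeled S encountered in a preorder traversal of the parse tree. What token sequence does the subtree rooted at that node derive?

v = expr

[S [U when cond do [M v = expr] otherwise [U when cond do [M v = expr] otherwise [U when cond do [S [M v = expr]]]]]]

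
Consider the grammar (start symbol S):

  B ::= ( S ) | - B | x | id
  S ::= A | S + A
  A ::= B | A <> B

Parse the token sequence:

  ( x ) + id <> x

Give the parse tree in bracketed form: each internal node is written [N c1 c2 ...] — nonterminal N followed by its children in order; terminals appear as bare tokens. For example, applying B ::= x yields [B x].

S
S + A
A + A
B + A
( S ) + A
( A ) + A
( B ) + A
( x ) + A
( x ) + A <> B
( x ) + B <> B
( x ) + id <> B
( x ) + id <> x

[S [S [A [B ( [S [A [B x]]] )]]] + [A [A [B id]] <> [B x]]]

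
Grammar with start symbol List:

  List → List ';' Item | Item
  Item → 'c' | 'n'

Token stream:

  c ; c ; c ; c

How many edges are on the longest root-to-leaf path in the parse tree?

[List [List [List [List [Item c]] ; [Item c]] ; [Item c]] ; [Item c]]

5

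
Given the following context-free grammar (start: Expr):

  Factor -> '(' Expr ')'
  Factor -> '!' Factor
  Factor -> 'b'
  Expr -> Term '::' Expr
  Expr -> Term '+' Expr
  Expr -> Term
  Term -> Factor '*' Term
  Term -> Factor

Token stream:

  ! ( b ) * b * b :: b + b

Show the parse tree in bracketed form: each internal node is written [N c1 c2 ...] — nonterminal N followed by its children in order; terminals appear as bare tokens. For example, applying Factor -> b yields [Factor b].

[Expr [Term [Factor ! [Factor ( [Expr [Term [Factor b]]] )]] * [Term [Factor b] * [Term [Factor b]]]] :: [Expr [Term [Factor b]] + [Expr [Term [Factor b]]]]]

Expr
Term :: Expr
Factor * Term :: Expr
! Factor * Term :: Expr
! ( Expr ) * Term :: Expr
! ( Term ) * Term :: Expr
! ( Factor ) * Term :: Expr
! ( b ) * Term :: Expr
! ( b ) * Factor * Term :: Expr
! ( b ) * b * Term :: Expr
! ( b ) * b * Factor :: Expr
! ( b ) * b * b :: Expr
! ( b ) * b * b :: Term + Expr
! ( b ) * b * b :: Factor + Expr
! ( b ) * b * b :: b + Expr
! ( b ) * b * b :: b + Term
! ( b ) * b * b :: b + Factor
! ( b ) * b * b :: b + b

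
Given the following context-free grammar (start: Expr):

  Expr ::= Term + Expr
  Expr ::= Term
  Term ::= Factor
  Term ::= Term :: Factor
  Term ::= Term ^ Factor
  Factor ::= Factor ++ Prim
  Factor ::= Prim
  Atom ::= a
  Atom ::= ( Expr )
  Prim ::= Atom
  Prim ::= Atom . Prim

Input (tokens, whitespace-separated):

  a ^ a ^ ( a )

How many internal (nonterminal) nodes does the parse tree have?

[Expr [Term [Term [Term [Factor [Prim [Atom a]]]] ^ [Factor [Prim [Atom a]]]] ^ [Factor [Prim [Atom ( [Expr [Term [Factor [Prim [Atom a]]]]] )]]]]]

18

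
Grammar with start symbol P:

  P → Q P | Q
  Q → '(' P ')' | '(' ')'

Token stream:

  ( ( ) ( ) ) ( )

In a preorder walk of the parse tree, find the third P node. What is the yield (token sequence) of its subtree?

[P [Q ( [P [Q ( )] [P [Q ( )]]] )] [P [Q ( )]]]

( )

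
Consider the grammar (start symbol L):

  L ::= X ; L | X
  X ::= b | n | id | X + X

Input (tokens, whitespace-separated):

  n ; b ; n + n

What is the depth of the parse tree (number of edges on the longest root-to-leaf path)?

5

[L [X n] ; [L [X b] ; [L [X [X n] + [X n]]]]]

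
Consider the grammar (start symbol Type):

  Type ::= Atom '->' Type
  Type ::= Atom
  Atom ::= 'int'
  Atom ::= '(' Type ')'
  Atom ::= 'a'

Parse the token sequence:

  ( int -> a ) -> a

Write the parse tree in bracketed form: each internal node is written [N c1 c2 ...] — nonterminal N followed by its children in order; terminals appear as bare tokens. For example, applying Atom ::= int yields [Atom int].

[Type [Atom ( [Type [Atom int] -> [Type [Atom a]]] )] -> [Type [Atom a]]]

Type
Atom -> Type
( Type ) -> Type
( Atom -> Type ) -> Type
( int -> Type ) -> Type
( int -> Atom ) -> Type
( int -> a ) -> Type
( int -> a ) -> Atom
( int -> a ) -> a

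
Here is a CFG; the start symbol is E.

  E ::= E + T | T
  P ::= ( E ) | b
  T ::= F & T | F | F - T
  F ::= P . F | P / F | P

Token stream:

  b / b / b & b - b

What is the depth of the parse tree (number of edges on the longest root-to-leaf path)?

[E [T [F [P b] / [F [P b] / [F [P b]]]] & [T [F [P b]] - [T [F [P b]]]]]]

6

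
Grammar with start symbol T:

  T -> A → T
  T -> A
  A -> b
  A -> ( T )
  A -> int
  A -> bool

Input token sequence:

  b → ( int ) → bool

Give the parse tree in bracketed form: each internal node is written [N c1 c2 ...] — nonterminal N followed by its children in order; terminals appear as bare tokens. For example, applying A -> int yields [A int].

[T [A b] → [T [A ( [T [A int]] )] → [T [A bool]]]]

T
A → T
b → T
b → A → T
b → ( T ) → T
b → ( A ) → T
b → ( int ) → T
b → ( int ) → A
b → ( int ) → bool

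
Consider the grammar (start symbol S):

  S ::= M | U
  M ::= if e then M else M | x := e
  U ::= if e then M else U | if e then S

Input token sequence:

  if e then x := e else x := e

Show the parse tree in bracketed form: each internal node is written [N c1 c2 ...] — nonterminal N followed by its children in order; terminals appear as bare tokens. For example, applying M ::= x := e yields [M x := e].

[S [M if e then [M x := e] else [M x := e]]]

S
M
if e then M else M
if e then x := e else M
if e then x := e else x := e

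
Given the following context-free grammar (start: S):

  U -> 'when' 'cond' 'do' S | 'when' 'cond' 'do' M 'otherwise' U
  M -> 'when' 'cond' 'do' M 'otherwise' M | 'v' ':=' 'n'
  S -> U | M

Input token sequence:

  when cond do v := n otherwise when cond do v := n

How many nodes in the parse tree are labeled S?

[S [U when cond do [M v := n] otherwise [U when cond do [S [M v := n]]]]]

2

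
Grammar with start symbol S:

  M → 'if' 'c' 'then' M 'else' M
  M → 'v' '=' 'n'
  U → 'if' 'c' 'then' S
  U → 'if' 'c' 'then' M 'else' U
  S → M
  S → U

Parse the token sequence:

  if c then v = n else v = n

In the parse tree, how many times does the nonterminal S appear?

1

[S [M if c then [M v = n] else [M v = n]]]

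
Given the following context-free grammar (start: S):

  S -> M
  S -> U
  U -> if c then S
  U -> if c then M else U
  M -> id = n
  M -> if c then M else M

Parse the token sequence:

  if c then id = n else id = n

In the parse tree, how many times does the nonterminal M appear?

3

[S [M if c then [M id = n] else [M id = n]]]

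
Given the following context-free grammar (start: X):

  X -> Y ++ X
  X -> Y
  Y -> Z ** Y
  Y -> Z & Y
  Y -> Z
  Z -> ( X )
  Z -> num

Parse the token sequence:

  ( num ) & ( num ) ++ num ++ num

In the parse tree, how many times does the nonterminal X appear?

[X [Y [Z ( [X [Y [Z num]]] )] & [Y [Z ( [X [Y [Z num]]] )]]] ++ [X [Y [Z num]] ++ [X [Y [Z num]]]]]

5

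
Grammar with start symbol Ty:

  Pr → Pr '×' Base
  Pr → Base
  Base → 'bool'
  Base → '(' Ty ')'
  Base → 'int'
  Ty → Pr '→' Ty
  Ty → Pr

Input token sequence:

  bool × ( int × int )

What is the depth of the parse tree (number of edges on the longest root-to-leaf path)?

[Ty [Pr [Pr [Base bool]] × [Base ( [Ty [Pr [Pr [Base int]] × [Base int]]] )]]]

7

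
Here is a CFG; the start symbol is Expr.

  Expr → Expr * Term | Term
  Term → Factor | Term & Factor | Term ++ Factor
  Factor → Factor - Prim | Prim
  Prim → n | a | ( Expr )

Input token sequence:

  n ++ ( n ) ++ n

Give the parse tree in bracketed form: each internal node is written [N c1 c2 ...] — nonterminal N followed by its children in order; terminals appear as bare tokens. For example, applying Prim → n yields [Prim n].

Expr
Term
Term ++ Factor
Term ++ Factor ++ Factor
Factor ++ Factor ++ Factor
Prim ++ Factor ++ Factor
n ++ Factor ++ Factor
n ++ Prim ++ Factor
n ++ ( Expr ) ++ Factor
n ++ ( Term ) ++ Factor
n ++ ( Factor ) ++ Factor
n ++ ( Prim ) ++ Factor
n ++ ( n ) ++ Factor
n ++ ( n ) ++ Prim
n ++ ( n ) ++ n

[Expr [Term [Term [Term [Factor [Prim n]]] ++ [Factor [Prim ( [Expr [Term [Factor [Prim n]]]] )]]] ++ [Factor [Prim n]]]]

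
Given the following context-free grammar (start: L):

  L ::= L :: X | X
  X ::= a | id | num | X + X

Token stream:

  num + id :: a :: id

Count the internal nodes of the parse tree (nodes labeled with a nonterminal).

8

[L [L [L [X [X num] + [X id]]] :: [X a]] :: [X id]]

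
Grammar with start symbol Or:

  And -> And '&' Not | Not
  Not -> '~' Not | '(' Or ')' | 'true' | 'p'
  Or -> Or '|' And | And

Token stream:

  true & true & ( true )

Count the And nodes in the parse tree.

[Or [And [And [And [Not true]] & [Not true]] & [Not ( [Or [And [Not true]]] )]]]

4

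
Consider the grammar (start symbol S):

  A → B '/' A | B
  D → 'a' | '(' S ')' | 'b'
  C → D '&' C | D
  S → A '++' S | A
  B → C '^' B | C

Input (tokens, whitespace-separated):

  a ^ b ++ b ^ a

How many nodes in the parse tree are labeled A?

2

[S [A [B [C [D a]] ^ [B [C [D b]]]]] ++ [S [A [B [C [D b]] ^ [B [C [D a]]]]]]]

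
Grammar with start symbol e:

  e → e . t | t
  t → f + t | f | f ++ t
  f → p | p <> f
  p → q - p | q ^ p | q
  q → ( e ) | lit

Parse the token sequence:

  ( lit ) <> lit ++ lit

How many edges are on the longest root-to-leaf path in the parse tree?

10

[e [t [f [p [q ( [e [t [f [p [q lit]]]]] )]] <> [f [p [q lit]]]] ++ [t [f [p [q lit]]]]]]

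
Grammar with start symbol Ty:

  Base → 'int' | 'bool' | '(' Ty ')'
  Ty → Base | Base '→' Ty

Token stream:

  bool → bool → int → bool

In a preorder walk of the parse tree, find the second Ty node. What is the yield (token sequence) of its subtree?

bool → int → bool

[Ty [Base bool] → [Ty [Base bool] → [Ty [Base int] → [Ty [Base bool]]]]]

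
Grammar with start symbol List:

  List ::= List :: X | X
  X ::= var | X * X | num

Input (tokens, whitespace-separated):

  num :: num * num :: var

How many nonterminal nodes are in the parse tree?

8

[List [List [List [X num]] :: [X [X num] * [X num]]] :: [X var]]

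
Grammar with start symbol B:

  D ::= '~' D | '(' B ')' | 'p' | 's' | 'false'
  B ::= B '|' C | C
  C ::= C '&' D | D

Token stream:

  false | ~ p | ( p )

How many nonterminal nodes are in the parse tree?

13

[B [B [B [C [D false]]] | [C [D ~ [D p]]]] | [C [D ( [B [C [D p]]] )]]]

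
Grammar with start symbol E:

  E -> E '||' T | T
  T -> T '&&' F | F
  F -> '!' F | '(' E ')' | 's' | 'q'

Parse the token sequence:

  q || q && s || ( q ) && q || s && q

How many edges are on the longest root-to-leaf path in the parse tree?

8

[E [E [E [E [T [F q]]] || [T [T [F q]] && [F s]]] || [T [T [F ( [E [T [F q]]] )]] && [F q]]] || [T [T [F s]] && [F q]]]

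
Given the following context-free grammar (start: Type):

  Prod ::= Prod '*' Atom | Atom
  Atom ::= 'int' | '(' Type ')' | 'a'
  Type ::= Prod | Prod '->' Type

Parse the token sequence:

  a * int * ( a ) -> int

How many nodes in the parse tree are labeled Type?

3

[Type [Prod [Prod [Prod [Atom a]] * [Atom int]] * [Atom ( [Type [Prod [Atom a]]] )]] -> [Type [Prod [Atom int]]]]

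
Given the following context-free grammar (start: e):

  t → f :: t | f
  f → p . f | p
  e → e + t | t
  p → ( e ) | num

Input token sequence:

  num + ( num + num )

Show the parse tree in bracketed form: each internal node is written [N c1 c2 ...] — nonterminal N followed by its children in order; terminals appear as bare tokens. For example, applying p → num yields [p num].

e
e + t
t + t
f + t
p + t
num + t
num + f
num + p
num + ( e )
num + ( e + t )
num + ( t + t )
num + ( f + t )
num + ( p + t )
num + ( num + t )
num + ( num + f )
num + ( num + p )
num + ( num + num )

[e [e [t [f [p num]]]] + [t [f [p ( [e [e [t [f [p num]]]] + [t [f [p num]]]] )]]]]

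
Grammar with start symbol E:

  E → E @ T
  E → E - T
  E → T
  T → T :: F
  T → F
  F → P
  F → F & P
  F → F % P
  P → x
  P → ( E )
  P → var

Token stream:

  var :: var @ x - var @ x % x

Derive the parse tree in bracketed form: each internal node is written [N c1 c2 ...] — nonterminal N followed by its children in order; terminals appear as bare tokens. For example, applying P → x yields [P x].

[E [E [E [E [T [T [F [P var]]] :: [F [P var]]]] @ [T [F [P x]]]] - [T [F [P var]]]] @ [T [F [F [P x]] % [P x]]]]

E
E @ T
E - T @ T
E @ T - T @ T
T @ T - T @ T
T :: F @ T - T @ T
F :: F @ T - T @ T
P :: F @ T - T @ T
var :: F @ T - T @ T
var :: P @ T - T @ T
var :: var @ T - T @ T
var :: var @ F - T @ T
var :: var @ P - T @ T
var :: var @ x - T @ T
var :: var @ x - F @ T
var :: var @ x - P @ T
var :: var @ x - var @ T
var :: var @ x - var @ F
var :: var @ x - var @ F % P
var :: var @ x - var @ P % P
var :: var @ x - var @ x % P
var :: var @ x - var @ x % x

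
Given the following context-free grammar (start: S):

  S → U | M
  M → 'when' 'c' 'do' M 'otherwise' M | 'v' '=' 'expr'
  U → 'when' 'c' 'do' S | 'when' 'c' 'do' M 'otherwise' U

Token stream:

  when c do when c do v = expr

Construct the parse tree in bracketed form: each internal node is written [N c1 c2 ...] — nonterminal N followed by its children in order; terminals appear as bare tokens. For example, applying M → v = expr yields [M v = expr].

S
U
when c do S
when c do U
when c do when c do S
when c do when c do M
when c do when c do v = expr

[S [U when c do [S [U when c do [S [M v = expr]]]]]]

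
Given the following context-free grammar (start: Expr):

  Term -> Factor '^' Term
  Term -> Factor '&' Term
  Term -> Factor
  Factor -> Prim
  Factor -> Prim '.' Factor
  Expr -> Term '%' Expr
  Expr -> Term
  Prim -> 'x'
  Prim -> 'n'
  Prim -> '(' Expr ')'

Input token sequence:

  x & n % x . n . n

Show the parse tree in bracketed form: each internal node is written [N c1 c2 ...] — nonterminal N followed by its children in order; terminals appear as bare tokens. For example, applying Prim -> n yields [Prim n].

[Expr [Term [Factor [Prim x]] & [Term [Factor [Prim n]]]] % [Expr [Term [Factor [Prim x] . [Factor [Prim n] . [Factor [Prim n]]]]]]]

Expr
Term % Expr
Factor & Term % Expr
Prim & Term % Expr
x & Term % Expr
x & Factor % Expr
x & Prim % Expr
x & n % Expr
x & n % Term
x & n % Factor
x & n % Prim . Factor
x & n % x . Factor
x & n % x . Prim . Factor
x & n % x . n . Factor
x & n % x . n . Prim
x & n % x . n . n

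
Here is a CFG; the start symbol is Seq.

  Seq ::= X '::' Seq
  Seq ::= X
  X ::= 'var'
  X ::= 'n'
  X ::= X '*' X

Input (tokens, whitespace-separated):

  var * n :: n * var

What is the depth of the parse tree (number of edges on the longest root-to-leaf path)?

4

[Seq [X [X var] * [X n]] :: [Seq [X [X n] * [X var]]]]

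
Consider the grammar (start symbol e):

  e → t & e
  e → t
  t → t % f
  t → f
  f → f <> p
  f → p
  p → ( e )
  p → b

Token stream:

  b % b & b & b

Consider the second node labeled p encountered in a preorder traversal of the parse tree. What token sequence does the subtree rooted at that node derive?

b

[e [t [t [f [p b]]] % [f [p b]]] & [e [t [f [p b]]] & [e [t [f [p b]]]]]]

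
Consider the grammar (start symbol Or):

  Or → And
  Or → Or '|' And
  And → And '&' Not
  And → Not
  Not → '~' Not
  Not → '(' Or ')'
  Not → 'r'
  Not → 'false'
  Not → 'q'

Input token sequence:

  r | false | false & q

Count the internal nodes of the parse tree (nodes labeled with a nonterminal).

[Or [Or [Or [And [Not r]]] | [And [Not false]]] | [And [And [Not false]] & [Not q]]]

11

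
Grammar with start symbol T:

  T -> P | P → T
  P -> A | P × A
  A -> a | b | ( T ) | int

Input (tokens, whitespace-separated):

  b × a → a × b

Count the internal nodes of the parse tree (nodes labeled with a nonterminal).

10

[T [P [P [A b]] × [A a]] → [T [P [P [A a]] × [A b]]]]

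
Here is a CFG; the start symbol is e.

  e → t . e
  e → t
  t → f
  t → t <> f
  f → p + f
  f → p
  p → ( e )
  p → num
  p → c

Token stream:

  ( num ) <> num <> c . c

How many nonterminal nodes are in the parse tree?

[e [t [t [t [f [p ( [e [t [f [p num]]]] )]]] <> [f [p num]]] <> [f [p c]]] . [e [t [f [p c]]]]]

18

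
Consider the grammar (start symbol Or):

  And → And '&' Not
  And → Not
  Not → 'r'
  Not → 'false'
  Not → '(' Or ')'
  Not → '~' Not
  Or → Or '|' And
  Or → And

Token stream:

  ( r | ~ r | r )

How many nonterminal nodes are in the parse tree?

[Or [And [Not ( [Or [Or [Or [And [Not r]]] | [And [Not ~ [Not r]]]] | [And [Not r]]] )]]]

13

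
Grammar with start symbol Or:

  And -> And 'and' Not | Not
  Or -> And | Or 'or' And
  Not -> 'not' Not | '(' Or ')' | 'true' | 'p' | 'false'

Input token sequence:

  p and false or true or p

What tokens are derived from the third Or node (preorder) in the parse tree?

p and false

[Or [Or [Or [And [And [Not p]] and [Not false]]] or [And [Not true]]] or [And [Not p]]]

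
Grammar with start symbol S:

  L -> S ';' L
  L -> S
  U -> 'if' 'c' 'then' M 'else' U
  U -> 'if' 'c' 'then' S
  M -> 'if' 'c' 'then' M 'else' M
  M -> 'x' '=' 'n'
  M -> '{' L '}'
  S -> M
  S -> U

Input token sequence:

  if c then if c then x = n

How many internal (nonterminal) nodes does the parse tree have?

6

[S [U if c then [S [U if c then [S [M x = n]]]]]]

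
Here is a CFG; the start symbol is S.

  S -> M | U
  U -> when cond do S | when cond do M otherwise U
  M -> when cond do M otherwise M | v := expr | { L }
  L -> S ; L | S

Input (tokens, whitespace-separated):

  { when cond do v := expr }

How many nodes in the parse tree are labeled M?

[S [M { [L [S [U when cond do [S [M v := expr]]]]] }]]

2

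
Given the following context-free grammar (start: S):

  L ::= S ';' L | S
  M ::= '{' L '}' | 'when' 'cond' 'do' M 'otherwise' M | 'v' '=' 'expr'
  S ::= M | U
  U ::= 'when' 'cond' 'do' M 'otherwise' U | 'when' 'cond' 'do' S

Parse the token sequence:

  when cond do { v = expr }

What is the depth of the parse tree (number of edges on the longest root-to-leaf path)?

[S [U when cond do [S [M { [L [S [M v = expr]]] }]]]]

7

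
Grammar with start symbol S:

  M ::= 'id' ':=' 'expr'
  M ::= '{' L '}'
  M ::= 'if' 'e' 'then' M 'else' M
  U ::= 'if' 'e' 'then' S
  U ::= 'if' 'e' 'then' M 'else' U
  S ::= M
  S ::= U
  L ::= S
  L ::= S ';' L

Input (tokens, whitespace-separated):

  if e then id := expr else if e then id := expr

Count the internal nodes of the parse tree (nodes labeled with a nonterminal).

6

[S [U if e then [M id := expr] else [U if e then [S [M id := expr]]]]]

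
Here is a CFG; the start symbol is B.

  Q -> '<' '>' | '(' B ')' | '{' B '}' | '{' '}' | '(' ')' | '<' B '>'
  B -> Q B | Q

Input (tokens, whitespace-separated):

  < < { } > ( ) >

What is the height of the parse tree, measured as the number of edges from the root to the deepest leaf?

6

[B [Q < [B [Q < [B [Q { }]] >] [B [Q ( )]]] >]]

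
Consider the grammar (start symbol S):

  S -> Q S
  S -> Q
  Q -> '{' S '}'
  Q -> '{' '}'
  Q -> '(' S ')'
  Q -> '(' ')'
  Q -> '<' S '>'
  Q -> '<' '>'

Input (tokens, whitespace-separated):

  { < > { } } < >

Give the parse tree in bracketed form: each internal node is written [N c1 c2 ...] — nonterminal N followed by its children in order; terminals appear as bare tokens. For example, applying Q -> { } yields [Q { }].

[S [Q { [S [Q < >] [S [Q { }]]] }] [S [Q < >]]]

S
Q S
{ S } S
{ Q S } S
{ < > S } S
{ < > Q } S
{ < > { } } S
{ < > { } } Q
{ < > { } } < >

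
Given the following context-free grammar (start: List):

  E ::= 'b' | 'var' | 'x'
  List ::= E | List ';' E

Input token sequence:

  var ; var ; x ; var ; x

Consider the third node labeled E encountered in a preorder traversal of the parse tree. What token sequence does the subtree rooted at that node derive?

[List [List [List [List [List [E var]] ; [E var]] ; [E x]] ; [E var]] ; [E x]]

x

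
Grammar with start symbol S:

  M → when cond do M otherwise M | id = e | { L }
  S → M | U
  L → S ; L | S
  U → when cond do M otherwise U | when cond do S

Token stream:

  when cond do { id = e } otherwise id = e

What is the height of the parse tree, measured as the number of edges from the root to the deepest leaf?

[S [M when cond do [M { [L [S [M id = e]]] }] otherwise [M id = e]]]

6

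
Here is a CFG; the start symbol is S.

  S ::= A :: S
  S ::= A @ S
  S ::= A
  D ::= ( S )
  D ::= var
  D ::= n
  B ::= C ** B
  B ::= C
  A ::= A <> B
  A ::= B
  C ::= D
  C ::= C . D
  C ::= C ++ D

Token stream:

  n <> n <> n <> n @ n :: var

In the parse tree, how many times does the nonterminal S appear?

[S [A [A [A [A [B [C [D n]]]] <> [B [C [D n]]]] <> [B [C [D n]]]] <> [B [C [D n]]]] @ [S [A [B [C [D n]]]] :: [S [A [B [C [D var]]]]]]]

3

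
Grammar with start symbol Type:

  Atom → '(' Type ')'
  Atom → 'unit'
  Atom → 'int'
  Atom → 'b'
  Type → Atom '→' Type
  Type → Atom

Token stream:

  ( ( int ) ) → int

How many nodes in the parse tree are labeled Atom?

4

[Type [Atom ( [Type [Atom ( [Type [Atom int]] )]] )] → [Type [Atom int]]]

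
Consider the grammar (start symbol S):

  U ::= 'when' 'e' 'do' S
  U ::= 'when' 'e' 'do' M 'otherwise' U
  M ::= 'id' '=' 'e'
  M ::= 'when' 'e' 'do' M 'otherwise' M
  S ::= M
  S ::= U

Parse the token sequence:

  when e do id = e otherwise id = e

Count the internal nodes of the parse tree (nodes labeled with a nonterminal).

[S [M when e do [M id = e] otherwise [M id = e]]]

4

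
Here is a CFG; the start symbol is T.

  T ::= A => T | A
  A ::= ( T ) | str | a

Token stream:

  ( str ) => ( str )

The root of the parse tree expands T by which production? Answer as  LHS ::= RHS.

[T [A ( [T [A str]] )] => [T [A ( [T [A str]] )]]]

T ::= A => T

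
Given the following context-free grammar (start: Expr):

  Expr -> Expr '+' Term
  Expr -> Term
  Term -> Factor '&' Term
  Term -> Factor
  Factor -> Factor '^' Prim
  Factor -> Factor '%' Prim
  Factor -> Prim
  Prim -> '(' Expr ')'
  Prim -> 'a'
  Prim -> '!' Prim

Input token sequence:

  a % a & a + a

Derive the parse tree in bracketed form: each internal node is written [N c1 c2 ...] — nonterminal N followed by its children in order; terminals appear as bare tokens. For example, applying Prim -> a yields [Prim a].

Expr
Expr + Term
Term + Term
Factor & Term + Term
Factor % Prim & Term + Term
Prim % Prim & Term + Term
a % Prim & Term + Term
a % a & Term + Term
a % a & Factor + Term
a % a & Prim + Term
a % a & a + Term
a % a & a + Factor
a % a & a + Prim
a % a & a + a

[Expr [Expr [Term [Factor [Factor [Prim a]] % [Prim a]] & [Term [Factor [Prim a]]]]] + [Term [Factor [Prim a]]]]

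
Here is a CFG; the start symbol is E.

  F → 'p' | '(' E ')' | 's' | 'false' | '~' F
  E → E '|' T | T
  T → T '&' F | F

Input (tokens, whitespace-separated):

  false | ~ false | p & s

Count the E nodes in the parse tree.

[E [E [E [T [F false]]] | [T [F ~ [F false]]]] | [T [T [F p]] & [F s]]]

3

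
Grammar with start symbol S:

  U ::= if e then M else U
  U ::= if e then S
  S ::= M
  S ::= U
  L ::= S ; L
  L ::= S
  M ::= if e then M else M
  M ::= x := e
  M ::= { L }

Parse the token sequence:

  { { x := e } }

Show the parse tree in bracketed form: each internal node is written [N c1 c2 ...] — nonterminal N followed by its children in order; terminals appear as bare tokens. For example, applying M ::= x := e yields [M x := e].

S
M
{ L }
{ S }
{ M }
{ { L } }
{ { S } }
{ { M } }
{ { x := e } }

[S [M { [L [S [M { [L [S [M x := e]]] }]]] }]]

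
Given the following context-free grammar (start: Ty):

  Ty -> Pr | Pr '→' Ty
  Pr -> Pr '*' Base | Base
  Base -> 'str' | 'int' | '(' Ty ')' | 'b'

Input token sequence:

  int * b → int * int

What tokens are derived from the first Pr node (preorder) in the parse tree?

[Ty [Pr [Pr [Base int]] * [Base b]] → [Ty [Pr [Pr [Base int]] * [Base int]]]]

int * b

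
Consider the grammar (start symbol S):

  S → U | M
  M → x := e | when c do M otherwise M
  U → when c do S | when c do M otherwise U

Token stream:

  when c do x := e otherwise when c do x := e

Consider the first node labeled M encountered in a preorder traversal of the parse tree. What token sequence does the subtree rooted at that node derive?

x := e

[S [U when c do [M x := e] otherwise [U when c do [S [M x := e]]]]]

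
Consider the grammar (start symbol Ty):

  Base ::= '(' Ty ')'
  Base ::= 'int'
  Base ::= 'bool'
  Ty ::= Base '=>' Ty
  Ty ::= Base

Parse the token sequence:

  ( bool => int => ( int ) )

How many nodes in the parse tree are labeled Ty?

5

[Ty [Base ( [Ty [Base bool] => [Ty [Base int] => [Ty [Base ( [Ty [Base int]] )]]]] )]]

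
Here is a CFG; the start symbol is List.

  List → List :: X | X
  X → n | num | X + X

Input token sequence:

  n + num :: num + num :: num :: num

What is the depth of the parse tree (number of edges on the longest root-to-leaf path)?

[List [List [List [List [X [X n] + [X num]]] :: [X [X num] + [X num]]] :: [X num]] :: [X num]]

6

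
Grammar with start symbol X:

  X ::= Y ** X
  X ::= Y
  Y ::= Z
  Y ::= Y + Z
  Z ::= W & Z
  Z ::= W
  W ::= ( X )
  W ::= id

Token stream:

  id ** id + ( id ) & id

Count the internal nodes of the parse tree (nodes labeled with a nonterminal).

17

[X [Y [Z [W id]]] ** [X [Y [Y [Z [W id]]] + [Z [W ( [X [Y [Z [W id]]]] )] & [Z [W id]]]]]]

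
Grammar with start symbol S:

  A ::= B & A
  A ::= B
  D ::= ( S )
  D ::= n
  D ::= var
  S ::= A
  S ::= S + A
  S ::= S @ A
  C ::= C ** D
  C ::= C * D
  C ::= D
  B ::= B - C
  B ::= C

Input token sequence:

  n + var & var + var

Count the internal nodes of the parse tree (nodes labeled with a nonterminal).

[S [S [S [A [B [C [D n]]]]] + [A [B [C [D var]]] & [A [B [C [D var]]]]]] + [A [B [C [D var]]]]]

19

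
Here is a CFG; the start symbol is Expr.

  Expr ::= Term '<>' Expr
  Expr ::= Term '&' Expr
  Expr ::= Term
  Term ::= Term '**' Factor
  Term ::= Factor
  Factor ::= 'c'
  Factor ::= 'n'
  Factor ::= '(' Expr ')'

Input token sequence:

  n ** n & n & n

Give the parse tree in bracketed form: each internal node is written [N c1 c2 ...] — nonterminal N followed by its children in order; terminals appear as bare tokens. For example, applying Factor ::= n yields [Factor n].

[Expr [Term [Term [Factor n]] ** [Factor n]] & [Expr [Term [Factor n]] & [Expr [Term [Factor n]]]]]

Expr
Term & Expr
Term ** Factor & Expr
Factor ** Factor & Expr
n ** Factor & Expr
n ** n & Expr
n ** n & Term & Expr
n ** n & Factor & Expr
n ** n & n & Expr
n ** n & n & Term
n ** n & n & Factor
n ** n & n & n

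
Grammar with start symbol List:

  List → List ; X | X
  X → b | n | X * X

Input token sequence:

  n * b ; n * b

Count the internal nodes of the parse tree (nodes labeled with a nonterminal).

[List [List [X [X n] * [X b]]] ; [X [X n] * [X b]]]

8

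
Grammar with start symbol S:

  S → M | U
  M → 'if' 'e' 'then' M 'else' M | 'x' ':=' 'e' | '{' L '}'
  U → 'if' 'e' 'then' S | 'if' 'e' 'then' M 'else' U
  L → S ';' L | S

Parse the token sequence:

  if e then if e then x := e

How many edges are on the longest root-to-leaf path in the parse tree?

[S [U if e then [S [U if e then [S [M x := e]]]]]]

6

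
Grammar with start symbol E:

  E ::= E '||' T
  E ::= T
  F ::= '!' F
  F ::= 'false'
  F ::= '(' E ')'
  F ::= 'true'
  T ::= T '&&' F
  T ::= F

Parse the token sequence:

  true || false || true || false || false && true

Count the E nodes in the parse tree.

5

[E [E [E [E [E [T [F true]]] || [T [F false]]] || [T [F true]]] || [T [F false]]] || [T [T [F false]] && [F true]]]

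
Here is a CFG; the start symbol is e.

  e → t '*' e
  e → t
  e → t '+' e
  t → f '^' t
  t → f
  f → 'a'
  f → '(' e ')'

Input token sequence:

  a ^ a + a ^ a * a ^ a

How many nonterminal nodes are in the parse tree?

15

[e [t [f a] ^ [t [f a]]] + [e [t [f a] ^ [t [f a]]] * [e [t [f a] ^ [t [f a]]]]]]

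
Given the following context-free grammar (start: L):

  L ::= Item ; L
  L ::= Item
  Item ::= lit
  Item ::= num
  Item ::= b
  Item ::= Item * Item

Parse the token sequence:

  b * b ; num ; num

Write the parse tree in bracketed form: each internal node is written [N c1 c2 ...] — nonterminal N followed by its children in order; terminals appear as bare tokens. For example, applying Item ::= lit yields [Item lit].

[L [Item [Item b] * [Item b]] ; [L [Item num] ; [L [Item num]]]]

L
Item ; L
Item * Item ; L
b * Item ; L
b * b ; L
b * b ; Item ; L
b * b ; num ; L
b * b ; num ; Item
b * b ; num ; num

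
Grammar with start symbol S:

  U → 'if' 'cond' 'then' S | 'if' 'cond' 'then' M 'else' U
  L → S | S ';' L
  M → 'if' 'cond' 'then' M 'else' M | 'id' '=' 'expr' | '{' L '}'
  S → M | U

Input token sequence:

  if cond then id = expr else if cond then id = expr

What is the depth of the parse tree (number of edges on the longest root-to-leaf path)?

[S [U if cond then [M id = expr] else [U if cond then [S [M id = expr]]]]]

5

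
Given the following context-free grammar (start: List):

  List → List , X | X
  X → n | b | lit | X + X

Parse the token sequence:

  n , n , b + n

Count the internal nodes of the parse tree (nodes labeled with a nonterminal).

8

[List [List [List [X n]] , [X n]] , [X [X b] + [X n]]]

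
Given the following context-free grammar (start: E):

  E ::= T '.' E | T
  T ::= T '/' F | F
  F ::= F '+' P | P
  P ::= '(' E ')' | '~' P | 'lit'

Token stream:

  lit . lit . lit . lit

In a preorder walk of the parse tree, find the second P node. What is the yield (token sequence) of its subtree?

[E [T [F [P lit]]] . [E [T [F [P lit]]] . [E [T [F [P lit]]] . [E [T [F [P lit]]]]]]]

lit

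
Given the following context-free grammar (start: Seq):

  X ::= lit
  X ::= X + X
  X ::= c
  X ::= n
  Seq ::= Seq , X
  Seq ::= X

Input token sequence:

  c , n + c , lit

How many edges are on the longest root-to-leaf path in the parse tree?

[Seq [Seq [Seq [X c]] , [X [X n] + [X c]]] , [X lit]]

4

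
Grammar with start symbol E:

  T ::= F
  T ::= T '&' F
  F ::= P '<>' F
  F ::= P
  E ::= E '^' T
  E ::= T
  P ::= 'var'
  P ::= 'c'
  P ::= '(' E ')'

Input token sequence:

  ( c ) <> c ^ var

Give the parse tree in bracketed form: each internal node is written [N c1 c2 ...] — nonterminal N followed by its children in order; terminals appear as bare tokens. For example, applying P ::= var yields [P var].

E
E ^ T
T ^ T
F ^ T
P <> F ^ T
( E ) <> F ^ T
( T ) <> F ^ T
( F ) <> F ^ T
( P ) <> F ^ T
( c ) <> F ^ T
( c ) <> P ^ T
( c ) <> c ^ T
( c ) <> c ^ F
( c ) <> c ^ P
( c ) <> c ^ var

[E [E [T [F [P ( [E [T [F [P c]]]] )] <> [F [P c]]]]] ^ [T [F [P var]]]]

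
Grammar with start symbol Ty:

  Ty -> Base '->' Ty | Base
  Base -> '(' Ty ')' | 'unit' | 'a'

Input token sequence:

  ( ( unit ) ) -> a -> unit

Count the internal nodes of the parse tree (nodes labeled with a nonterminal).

10

[Ty [Base ( [Ty [Base ( [Ty [Base unit]] )]] )] -> [Ty [Base a] -> [Ty [Base unit]]]]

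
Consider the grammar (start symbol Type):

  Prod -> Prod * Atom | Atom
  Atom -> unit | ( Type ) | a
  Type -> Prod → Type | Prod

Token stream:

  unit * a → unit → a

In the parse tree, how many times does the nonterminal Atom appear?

4

[Type [Prod [Prod [Atom unit]] * [Atom a]] → [Type [Prod [Atom unit]] → [Type [Prod [Atom a]]]]]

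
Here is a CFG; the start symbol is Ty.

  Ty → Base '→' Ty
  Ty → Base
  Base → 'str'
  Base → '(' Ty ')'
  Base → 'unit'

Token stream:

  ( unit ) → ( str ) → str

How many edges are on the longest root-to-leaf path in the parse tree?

5

[Ty [Base ( [Ty [Base unit]] )] → [Ty [Base ( [Ty [Base str]] )] → [Ty [Base str]]]]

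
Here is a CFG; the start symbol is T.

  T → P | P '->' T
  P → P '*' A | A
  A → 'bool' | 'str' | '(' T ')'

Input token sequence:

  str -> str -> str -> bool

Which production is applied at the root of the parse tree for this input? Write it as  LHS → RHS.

T → P '->' T

[T [P [A str]] -> [T [P [A str]] -> [T [P [A str]] -> [T [P [A bool]]]]]]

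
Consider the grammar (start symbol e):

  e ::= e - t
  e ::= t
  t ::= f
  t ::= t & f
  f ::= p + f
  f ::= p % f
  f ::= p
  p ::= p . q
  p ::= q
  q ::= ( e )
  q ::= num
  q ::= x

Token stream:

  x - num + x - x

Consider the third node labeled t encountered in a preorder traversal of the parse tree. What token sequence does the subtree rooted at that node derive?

x

[e [e [e [t [f [p [q x]]]]] - [t [f [p [q num]] + [f [p [q x]]]]]] - [t [f [p [q x]]]]]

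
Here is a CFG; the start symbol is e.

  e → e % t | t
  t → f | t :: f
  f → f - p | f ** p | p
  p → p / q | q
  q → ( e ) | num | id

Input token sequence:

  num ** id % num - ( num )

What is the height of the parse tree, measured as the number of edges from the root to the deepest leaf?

[e [e [t [f [f [p [q num]]] ** [p [q id]]]]] % [t [f [f [p [q num]]] - [p [q ( [e [t [f [p [q num]]]]] )]]]]]

10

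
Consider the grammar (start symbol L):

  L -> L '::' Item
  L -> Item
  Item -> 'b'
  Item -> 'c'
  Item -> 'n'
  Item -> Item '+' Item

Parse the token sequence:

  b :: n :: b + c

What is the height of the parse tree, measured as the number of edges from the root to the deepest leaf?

[L [L [L [Item b]] :: [Item n]] :: [Item [Item b] + [Item c]]]

4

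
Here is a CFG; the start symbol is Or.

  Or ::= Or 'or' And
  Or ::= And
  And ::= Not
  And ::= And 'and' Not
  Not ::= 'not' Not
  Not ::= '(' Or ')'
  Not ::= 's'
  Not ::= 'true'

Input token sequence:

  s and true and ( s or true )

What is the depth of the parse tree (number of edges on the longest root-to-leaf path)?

7

[Or [And [And [And [Not s]] and [Not true]] and [Not ( [Or [Or [And [Not s]]] or [And [Not true]]] )]]]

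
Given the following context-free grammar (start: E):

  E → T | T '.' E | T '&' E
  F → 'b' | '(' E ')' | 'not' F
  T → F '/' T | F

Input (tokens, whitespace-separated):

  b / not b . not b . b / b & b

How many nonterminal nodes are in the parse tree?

18

[E [T [F b] / [T [F not [F b]]]] . [E [T [F not [F b]]] . [E [T [F b] / [T [F b]]] & [E [T [F b]]]]]]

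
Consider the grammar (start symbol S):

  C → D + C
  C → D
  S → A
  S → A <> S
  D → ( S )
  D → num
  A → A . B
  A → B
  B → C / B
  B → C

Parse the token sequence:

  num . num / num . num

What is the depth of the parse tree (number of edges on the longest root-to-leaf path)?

[S [A [A [A [B [C [D num]]]] . [B [C [D num]] / [B [C [D num]]]]] . [B [C [D num]]]]]

7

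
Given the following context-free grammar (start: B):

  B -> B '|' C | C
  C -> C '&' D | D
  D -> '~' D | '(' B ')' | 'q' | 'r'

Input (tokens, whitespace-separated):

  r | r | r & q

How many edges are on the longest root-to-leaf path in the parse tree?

[B [B [B [C [D r]]] | [C [D r]]] | [C [C [D r]] & [D q]]]

5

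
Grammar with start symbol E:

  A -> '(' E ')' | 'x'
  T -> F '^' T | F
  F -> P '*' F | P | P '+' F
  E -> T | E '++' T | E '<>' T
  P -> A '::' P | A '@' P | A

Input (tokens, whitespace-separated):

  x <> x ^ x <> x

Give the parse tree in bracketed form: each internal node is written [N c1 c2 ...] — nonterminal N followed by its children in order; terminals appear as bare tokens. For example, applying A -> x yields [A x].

[E [E [E [T [F [P [A x]]]]] <> [T [F [P [A x]]] ^ [T [F [P [A x]]]]]] <> [T [F [P [A x]]]]]

E
E <> T
E <> T <> T
T <> T <> T
F <> T <> T
P <> T <> T
A <> T <> T
x <> T <> T
x <> F ^ T <> T
x <> P ^ T <> T
x <> A ^ T <> T
x <> x ^ T <> T
x <> x ^ F <> T
x <> x ^ P <> T
x <> x ^ A <> T
x <> x ^ x <> T
x <> x ^ x <> F
x <> x ^ x <> P
x <> x ^ x <> A
x <> x ^ x <> x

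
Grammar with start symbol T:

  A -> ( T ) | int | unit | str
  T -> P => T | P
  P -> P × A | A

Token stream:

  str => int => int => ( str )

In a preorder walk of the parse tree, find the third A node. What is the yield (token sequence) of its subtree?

int

[T [P [A str]] => [T [P [A int]] => [T [P [A int]] => [T [P [A ( [T [P [A str]]] )]]]]]]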